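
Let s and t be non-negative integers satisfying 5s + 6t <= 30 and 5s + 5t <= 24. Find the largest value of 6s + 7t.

(s,t)=(0,4): 5·0+6·4=24≤30, 5·0+5·4=20≤24, objective 28.
(s,t)=(1,3): 5·1+6·3=23≤30, 5·1+5·3=20≤24, objective 27.
(s,t)=(0,3): 5·0+6·3=18≤30, 5·0+5·3=15≤24, objective 21.
Maximum is 28 at (s,t)=(0,4).

28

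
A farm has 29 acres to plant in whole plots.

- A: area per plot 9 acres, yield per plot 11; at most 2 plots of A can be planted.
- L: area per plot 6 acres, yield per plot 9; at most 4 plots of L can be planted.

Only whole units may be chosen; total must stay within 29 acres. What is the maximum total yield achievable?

38

L has the best ratio (9/6); taking only L gives at most 4×9 = 36 (stopped by the area limit).
Mixing does better — 1×A and 3×L: area 27 ≤ 29, yield 1·11 + 3·9 = 38.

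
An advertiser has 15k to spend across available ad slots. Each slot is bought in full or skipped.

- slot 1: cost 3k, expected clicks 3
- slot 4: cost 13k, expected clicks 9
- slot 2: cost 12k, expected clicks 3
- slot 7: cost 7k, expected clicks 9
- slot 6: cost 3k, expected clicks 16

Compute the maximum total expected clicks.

slot 1 + slot 7 + slot 6: cost 3 + 7 + 3 = 13 ≤ 15, expected clicks 3 + 9 + 16 = 28.
slot 1 + slot 6: cost 3 + 3 = 6 ≤ 15, expected clicks 3 + 16 = 19.
slot 7 + slot 6: cost 7 + 3 = 10 ≤ 15, expected clicks 9 + 16 = 25.
Best is slot 1, slot 7, and slot 6 with total expected clicks 28.

28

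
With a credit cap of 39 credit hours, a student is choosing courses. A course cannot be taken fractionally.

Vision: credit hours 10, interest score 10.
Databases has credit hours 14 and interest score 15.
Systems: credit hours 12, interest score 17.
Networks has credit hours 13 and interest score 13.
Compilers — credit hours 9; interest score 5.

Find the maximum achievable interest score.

45

Vision + Databases + Systems: credit hours 10 + 14 + 12 = 36 ≤ 39, interest score 10 + 15 + 17 = 42.
Databases + Systems + Networks: credit hours 14 + 12 + 13 = 39 ≤ 39, interest score 15 + 17 + 13 = 45.
Best is Databases, Systems, and Networks with total interest score 45.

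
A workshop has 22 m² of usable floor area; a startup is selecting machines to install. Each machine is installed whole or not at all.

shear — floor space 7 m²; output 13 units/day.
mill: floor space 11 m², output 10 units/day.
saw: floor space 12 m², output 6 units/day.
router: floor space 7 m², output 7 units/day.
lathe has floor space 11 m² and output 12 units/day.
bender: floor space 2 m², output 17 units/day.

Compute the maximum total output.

shear + lathe + bender: floor space 7 + 11 + 2 = 20 ≤ 22, output 13 + 12 + 17 = 42.
shear + mill + bender: floor space 7 + 11 + 2 = 20 ≤ 22, output 13 + 10 + 17 = 40.
Best is shear, lathe, and bender with total output 42.

42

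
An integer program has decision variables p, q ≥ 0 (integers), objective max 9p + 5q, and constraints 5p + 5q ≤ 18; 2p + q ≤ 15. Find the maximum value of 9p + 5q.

27

Relaxing integrality, the LP optimum is 32.40 at (p,q) = (3.6, 0), which is not an integer point.
(p,q)=(3,0) is feasible, giving 27.
(p,q)=(2,1) is feasible, giving 23.
Maximum is 27 at (p,q)=(3,0).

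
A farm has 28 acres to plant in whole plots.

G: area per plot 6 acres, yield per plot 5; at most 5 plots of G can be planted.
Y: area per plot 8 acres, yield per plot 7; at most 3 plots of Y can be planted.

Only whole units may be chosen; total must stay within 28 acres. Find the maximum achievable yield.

24

This is a bounded integer knapsack.
2×G and 2×Y: area 28 ≤ 28, yield 2·5 + 2·7 = 24.
3×G and 1×Y: area 26 ≤ 28, yield 3·5 + 1·7 = 22.
Best is 24.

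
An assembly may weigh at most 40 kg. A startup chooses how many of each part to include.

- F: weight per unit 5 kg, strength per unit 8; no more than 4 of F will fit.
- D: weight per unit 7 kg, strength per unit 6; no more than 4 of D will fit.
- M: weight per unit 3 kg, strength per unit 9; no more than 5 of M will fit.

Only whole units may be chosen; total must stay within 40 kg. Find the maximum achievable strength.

M has the best ratio (9/3); taking only M gives at most 5×9 = 45 (stopped by the supply cap of 5).
Mixing does better — 4×F and 5×M: weight 35 ≤ 40, strength 4·8 + 5·9 = 77.

77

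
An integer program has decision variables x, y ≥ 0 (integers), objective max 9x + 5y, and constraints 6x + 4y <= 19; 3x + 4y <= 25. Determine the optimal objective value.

Relaxing integrality, the LP optimum is 28.50 at (x,y) = (3.17, 0), which is not an integer point.
(x,y)=(3,0): 6·3+4·0=18≤19, 3·3+4·0=9≤25, objective 27.
(x,y)=(2,1): 6·2+4·1=16≤19, 3·2+4·1=10≤25, objective 23.
(x,y)=(2,0): 6·2+4·0=12≤19, 3·2+4·0=6≤25, objective 18.
No feasible integer point exceeds 27.

27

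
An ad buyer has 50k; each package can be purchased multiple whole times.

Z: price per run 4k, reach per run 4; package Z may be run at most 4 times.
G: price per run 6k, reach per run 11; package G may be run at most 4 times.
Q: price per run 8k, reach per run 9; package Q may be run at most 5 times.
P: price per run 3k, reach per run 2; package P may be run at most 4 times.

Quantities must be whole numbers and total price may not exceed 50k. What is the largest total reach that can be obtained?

4×G and 3×Q: price 48 ≤ 50, reach 4·11 + 3·9 = 71.
1×Z, 4×G, 2×Q, and 2×P: price 50 ≤ 50, reach 1·4 + 4·11 + 2·9 + 2·2 = 70.
Best is 71.

71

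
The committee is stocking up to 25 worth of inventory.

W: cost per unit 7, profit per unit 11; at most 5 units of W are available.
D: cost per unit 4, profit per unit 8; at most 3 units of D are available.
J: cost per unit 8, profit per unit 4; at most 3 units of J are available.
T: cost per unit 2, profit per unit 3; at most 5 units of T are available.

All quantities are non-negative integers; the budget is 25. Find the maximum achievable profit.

1×W, 3×D, and 3×T: cost 25 ≤ 25, profit 1·11 + 3·8 + 3·3 = 44.
1×W, 2×D, and 5×T: cost 25 ≤ 25, profit 1·11 + 2·8 + 5·3 = 42.
Best is 44.

44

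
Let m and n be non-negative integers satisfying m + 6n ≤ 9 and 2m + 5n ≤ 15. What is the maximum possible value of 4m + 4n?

28

The continuous relaxation peaks at (7.5, 0) with value 30.00; rounding to a feasible lattice point costs some objective.
(m,n)=(7,0): 1·7+6·0=7≤9, 2·7+5·0=14≤15, objective 28.
(m,n)=(6,0): 1·6+6·0=6≤9, 2·6+5·0=12≤15, objective 24.
No feasible integer point exceeds 28.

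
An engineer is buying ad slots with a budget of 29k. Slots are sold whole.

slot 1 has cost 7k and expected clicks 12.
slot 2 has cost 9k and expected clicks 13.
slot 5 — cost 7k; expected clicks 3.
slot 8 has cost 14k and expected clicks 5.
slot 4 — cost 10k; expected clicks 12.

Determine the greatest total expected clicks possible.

37

slot 1 + slot 2 + slot 4: cost 7 + 9 + 10 = 26 ≤ 29, expected clicks 12 + 13 + 12 = 37.
slot 1 + slot 2 + slot 5: cost 7 + 9 + 7 = 23 ≤ 29, expected clicks 12 + 13 + 3 = 28.
Best is slot 1, slot 2, and slot 4 with total expected clicks 37.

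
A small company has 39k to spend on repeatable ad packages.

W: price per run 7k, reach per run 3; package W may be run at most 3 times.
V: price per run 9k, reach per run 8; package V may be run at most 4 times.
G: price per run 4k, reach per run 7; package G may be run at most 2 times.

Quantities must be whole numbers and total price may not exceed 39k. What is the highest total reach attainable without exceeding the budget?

This is a bounded integer knapsack.
3×V and 2×G: price 35 ≤ 39, reach 3·8 + 2·7 = 38.
1×W, 3×V, and 1×G: price 38 ≤ 39, reach 1·3 + 3·8 + 1·7 = 34.
Best is 38.

38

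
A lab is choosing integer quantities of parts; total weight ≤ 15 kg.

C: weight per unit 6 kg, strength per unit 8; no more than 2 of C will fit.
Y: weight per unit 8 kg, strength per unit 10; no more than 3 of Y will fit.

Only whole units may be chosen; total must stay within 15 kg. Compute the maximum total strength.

Take 1×C and 1×Y: weight 14 ≤ 15, strength 1·8 + 1·10 = 18.
No other integer combination yields more.

18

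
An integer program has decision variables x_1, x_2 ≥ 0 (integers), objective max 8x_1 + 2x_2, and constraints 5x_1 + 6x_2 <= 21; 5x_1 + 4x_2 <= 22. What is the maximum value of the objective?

32

Relaxing integrality, the LP optimum is 33.60 at (x_1,x_2) = (4.2, 0), which is not an integer point.
(x_1,x_2)=(4,0): 5·4+6·0=20≤21, 5·4+4·0=20≤22, objective 32.
(x_1,x_2)=(3,1): 5·3+6·1=21≤21, 5·3+4·1=19≤22, objective 26.
(x_1,x_2)=(3,0): 5·3+6·0=15≤21, 5·3+4·0=15≤22, objective 24.
No feasible integer point exceeds 32.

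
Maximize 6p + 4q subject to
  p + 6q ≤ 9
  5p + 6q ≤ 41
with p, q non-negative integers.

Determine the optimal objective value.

48

(p,q)=(8,0): 1·8+6·0=8≤9, 5·8+6·0=40≤41, objective 48.
(p,q)=(7,0): 1·7+6·0=7≤9, 5·7+6·0=35≤41, objective 42.
The best lattice point is (8,0), giving 48.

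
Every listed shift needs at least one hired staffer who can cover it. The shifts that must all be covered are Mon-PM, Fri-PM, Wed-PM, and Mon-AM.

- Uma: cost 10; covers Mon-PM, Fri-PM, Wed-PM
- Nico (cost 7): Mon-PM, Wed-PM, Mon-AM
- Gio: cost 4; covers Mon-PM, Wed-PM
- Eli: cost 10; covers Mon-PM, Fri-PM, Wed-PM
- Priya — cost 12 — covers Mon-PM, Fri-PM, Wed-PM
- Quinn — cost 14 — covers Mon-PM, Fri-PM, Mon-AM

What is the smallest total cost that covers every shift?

Choose Uma and Nico: together they cover Mon-PM, Fri-PM, Wed-PM, Mon-AM — every shift.
Total cost: 10 + 7 = 17.

17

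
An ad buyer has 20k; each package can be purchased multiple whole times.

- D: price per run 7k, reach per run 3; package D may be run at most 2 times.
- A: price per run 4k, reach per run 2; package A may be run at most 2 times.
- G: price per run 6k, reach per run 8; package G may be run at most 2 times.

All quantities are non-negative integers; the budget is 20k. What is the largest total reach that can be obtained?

20

This is a bounded integer knapsack.
G has the best ratio (8/6); taking only G gives at most 2×8 = 16 (stopped by the supply cap of 2).
Mixing does better — 2×A and 2×G: price 20 ≤ 20, reach 2·2 + 2·8 = 20.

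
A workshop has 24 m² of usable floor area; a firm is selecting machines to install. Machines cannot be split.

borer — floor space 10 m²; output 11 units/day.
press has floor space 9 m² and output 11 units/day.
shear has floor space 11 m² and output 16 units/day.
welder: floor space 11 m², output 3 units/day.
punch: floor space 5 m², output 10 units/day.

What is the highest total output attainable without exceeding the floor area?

32

Allowing fractional choices, the relaxed optimum would be about 35.8, but machines are indivisible.
borer + shear: floor space 10 + 11 = 21 ≤ 24, output 11 + 16 = 27.
press + shear: floor space 9 + 11 = 20 ≤ 24, output 11 + 16 = 27.
borer + press + punch: floor space 10 + 9 + 5 = 24 ≤ 24, output 11 + 11 + 10 = 32.
Best is borer, press, and punch with total output 32.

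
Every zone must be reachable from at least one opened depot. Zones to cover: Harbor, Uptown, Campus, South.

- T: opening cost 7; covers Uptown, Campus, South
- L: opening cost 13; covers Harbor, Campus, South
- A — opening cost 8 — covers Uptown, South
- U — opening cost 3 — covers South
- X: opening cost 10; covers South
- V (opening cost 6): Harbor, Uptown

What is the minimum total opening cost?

Choose T and V: together they cover Harbor, Uptown, Campus, South — every zone.
Total opening cost: 7 + 6 = 13.
No cover costs less than 13.

13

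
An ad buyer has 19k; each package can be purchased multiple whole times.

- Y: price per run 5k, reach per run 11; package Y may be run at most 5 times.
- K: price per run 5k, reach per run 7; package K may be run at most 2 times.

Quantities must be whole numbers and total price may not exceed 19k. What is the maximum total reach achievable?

This is a bounded integer knapsack.
3×Y: price 15 ≤ 19, reach 3·11 = 33.
2×Y and 1×K: price 15 ≤ 19, reach 2·11 + 1·7 = 29.
Best is 33.

33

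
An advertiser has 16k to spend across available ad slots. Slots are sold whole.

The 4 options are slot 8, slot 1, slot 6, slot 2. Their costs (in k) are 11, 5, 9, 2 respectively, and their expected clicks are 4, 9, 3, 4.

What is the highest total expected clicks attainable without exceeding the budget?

16

slot 1 + slot 2: cost 5 + 2 = 7 ≤ 16, expected clicks 9 + 4 = 13.
slot 1 + slot 6 + slot 2: cost 5 + 9 + 2 = 16 ≤ 16, expected clicks 9 + 3 + 4 = 16.
slot 8 + slot 1: cost 11 + 5 = 16 ≤ 16, expected clicks 4 + 9 = 13.
Best is slot 1, slot 6, and slot 2 with total expected clicks 16.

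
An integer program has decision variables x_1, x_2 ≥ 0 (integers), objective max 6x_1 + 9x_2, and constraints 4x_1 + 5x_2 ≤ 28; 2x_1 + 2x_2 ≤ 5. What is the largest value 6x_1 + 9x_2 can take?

(x_1,x_2)=(0,2): 4·0+5·2=10≤28, 2·0+2·2=4≤5, objective 18.
(x_1,x_2)=(1,1): 4·1+5·1=9≤28, 2·1+2·1=4≤5, objective 15.
(x_1,x_2)=(0,1): 4·0+5·1=5≤28, 2·0+2·1=2≤5, objective 9.
The best lattice point is (0,2), giving 18.

18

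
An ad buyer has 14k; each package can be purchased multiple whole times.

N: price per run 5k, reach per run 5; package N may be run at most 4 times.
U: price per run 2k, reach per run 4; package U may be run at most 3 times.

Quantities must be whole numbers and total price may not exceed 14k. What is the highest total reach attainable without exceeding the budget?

1×N and 3×U: price 11 ≤ 14, reach 1·5 + 3·4 = 17.
2×N and 2×U: price 14 ≤ 14, reach 2·5 + 2·4 = 18.
Best is 18.

18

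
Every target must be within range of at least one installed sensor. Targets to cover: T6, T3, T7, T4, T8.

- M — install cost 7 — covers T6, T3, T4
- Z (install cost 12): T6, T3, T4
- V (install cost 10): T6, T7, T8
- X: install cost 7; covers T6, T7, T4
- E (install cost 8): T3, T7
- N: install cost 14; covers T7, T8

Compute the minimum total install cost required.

17

Choose M and V: together they cover T6, T3, T7, T4, T8 — every target.
Total install cost: 7 + 10 = 17.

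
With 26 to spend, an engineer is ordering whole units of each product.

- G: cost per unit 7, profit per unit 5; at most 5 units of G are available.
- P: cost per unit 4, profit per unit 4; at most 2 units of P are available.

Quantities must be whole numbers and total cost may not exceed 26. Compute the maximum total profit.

2×G and 2×P: cost 22 ≤ 26, profit 2·5 + 2·4 = 18.
3×G and 1×P: cost 25 ≤ 26, profit 3·5 + 1·4 = 19.
Best is 19.

19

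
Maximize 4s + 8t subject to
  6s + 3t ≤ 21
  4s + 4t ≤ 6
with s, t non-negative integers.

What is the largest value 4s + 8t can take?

8

Relaxing integrality, the LP optimum is 12.00 at (s,t) = (0, 1.5), which is not an integer point.
(s,t)=(0,1): 6·0+3·1=3≤21, 4·0+4·1=4≤6, objective 8.
(s,t)=(1,0): 6·1+3·0=6≤21, 4·1+4·0=4≤6, objective 4.
(s,t)=(0,0): 6·0+3·0=0≤21, 4·0+4·0=0≤6, objective 0.
The best lattice point is (0,1), giving 8.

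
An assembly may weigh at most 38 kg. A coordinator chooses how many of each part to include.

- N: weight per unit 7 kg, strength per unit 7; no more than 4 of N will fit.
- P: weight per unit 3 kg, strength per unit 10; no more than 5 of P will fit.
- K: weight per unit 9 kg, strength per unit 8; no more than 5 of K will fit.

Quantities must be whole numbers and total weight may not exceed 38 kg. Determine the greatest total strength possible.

72

2×N, 5×P, and 1×K: weight 38 ≤ 38, strength 2·7 + 5·10 + 1·8 = 72.
3×N and 5×P: weight 36 ≤ 38, strength 3·7 + 5·10 = 71.
Best is 72.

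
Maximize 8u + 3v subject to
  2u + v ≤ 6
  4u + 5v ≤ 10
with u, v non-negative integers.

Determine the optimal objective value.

16

(u,v)=(2,0): 2·2+1·0=4≤6, 4·2+5·0=8≤10, objective 16.
(u,v)=(1,1): 2·1+1·1=3≤6, 4·1+5·1=9≤10, objective 11.
(u,v)=(1,0): 2·1+1·0=2≤6, 4·1+5·0=4≤10, objective 8.
No feasible integer point exceeds 16.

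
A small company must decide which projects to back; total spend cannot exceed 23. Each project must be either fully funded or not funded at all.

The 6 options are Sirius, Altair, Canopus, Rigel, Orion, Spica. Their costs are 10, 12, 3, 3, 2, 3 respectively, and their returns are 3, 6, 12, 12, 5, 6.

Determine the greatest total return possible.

Altair + Canopus + Rigel + Orion + Spica: cost 12 + 3 + 3 + 2 + 3 = 23 ≤ 23, return 6 + 12 + 12 + 5 + 6 = 41.
Altair + Canopus + Rigel + Spica: cost 12 + 3 + 3 + 3 = 21 ≤ 23, return 6 + 12 + 12 + 6 = 36.
Sirius + Canopus + Rigel + Orion + Spica: cost 10 + 3 + 3 + 2 + 3 = 21 ≤ 23, return 3 + 12 + 12 + 5 + 6 = 38.
Best is Altair, Canopus, Rigel, Orion, and Spica with total return 41.

41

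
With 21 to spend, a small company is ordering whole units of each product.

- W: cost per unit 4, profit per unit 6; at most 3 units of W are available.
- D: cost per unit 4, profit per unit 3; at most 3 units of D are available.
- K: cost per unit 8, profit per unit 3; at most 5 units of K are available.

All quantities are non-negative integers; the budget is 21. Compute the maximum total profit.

Take 3×W and 2×D: cost 20 ≤ 21, profit 3·6 + 2·3 = 24.
W has the best ratio (6/4) and is taken to its limit of 3; remaining capacity is filled optimally with the others.

24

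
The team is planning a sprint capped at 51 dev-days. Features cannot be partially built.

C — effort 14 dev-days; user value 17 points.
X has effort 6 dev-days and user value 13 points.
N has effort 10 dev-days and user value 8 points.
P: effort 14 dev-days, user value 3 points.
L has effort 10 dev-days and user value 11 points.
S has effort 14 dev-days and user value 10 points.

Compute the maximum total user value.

C + X + N + S: effort 14 + 6 + 10 + 14 = 44 ≤ 51, user value 17 + 13 + 8 + 10 = 48.
C + X + N + L: effort 14 + 6 + 10 + 10 = 40 ≤ 51, user value 17 + 13 + 8 + 11 = 49.
C + X + L + S: effort 14 + 6 + 10 + 14 = 44 ≤ 51, user value 17 + 13 + 11 + 10 = 51.
Best is C, X, L, and S with total user value 51.

51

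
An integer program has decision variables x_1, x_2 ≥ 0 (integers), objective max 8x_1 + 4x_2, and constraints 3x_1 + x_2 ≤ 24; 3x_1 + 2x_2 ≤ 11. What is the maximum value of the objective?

(x_1,x_2)=(3,1) is feasible, giving 28.
(x_1,x_2)=(3,0) is feasible, giving 24.
Maximum is 28 at (x_1,x_2)=(3,1).

28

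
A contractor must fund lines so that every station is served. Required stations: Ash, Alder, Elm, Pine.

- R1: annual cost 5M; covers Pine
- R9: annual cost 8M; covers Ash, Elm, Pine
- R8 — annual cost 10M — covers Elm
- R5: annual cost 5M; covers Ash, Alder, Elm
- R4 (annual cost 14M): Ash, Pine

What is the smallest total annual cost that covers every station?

10

Choose R1 and R5: together they cover Ash, Alder, Elm, Pine — every station.
Total annual cost: 5 + 5 = 10.
No cover costs less than 10.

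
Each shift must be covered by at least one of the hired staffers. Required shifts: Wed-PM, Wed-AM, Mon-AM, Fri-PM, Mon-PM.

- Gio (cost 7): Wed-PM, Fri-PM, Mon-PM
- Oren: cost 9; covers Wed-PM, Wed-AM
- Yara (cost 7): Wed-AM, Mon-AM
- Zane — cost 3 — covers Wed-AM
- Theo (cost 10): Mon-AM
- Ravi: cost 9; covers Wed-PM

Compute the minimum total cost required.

14

This is a weighted set-cover instance.
The greedy cost-per-new-shift heuristic would pick Gio, Zane, and Yara for 17, but a cheaper cover exists.
Choose Gio and Yara: together they cover Wed-PM, Wed-AM, Mon-AM, Fri-PM, Mon-PM — every shift.
Total cost: 7 + 7 = 14.
No cover costs less than 14.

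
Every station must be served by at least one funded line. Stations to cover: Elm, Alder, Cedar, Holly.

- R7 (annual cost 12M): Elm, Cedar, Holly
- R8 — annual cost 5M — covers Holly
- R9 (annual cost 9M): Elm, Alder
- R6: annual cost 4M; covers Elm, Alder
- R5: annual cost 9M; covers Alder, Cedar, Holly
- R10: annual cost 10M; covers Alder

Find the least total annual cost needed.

13

Choose R6 and R5: together they cover Elm, Alder, Cedar, Holly — every station.
Total annual cost: 4 + 9 = 13.
No cover costs less than 13.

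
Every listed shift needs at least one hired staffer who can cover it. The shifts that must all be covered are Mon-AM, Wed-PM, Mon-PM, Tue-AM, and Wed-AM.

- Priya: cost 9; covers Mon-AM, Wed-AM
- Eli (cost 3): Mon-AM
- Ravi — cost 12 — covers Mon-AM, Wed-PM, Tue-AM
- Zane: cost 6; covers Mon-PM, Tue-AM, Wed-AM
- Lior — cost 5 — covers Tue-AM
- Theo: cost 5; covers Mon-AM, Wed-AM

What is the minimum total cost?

The greedy cost-per-new-shift heuristic would pick Zane, Eli, and Ravi for 21, but a cheaper cover exists.
Choose Ravi and Zane: together they cover Mon-AM, Wed-PM, Mon-PM, Tue-AM, Wed-AM — every shift.
Total cost: 12 + 6 = 18.
No cover costs less than 18.

18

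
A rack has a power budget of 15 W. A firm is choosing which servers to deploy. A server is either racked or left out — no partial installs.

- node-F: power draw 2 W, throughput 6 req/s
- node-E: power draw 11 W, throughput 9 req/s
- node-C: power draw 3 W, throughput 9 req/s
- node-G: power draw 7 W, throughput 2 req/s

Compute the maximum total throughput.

18

node-E + node-C: power draw 11 + 3 = 14 ≤ 15, throughput 9 + 9 = 18.
node-F + node-C + node-G: power draw 2 + 3 + 7 = 12 ≤ 15, throughput 6 + 9 + 2 = 17.
Best is node-E and node-C with total throughput 18.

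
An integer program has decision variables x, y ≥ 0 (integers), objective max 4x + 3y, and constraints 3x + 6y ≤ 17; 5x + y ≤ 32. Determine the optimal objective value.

20

The continuous relaxation peaks at (5.67, 0) with value 22.67; rounding to a feasible lattice point costs some objective.
(x,y)=(5,0) is feasible, giving 20.
(x,y)=(4,0) is feasible, giving 16.
No feasible integer point exceeds 20.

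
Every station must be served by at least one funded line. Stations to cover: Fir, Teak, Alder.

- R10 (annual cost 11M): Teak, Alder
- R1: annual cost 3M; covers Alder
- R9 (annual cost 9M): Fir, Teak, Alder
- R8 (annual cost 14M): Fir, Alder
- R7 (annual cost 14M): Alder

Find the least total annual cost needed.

R9 alone covers Fir, Teak, Alder — every station.
Total annual cost: 9.

9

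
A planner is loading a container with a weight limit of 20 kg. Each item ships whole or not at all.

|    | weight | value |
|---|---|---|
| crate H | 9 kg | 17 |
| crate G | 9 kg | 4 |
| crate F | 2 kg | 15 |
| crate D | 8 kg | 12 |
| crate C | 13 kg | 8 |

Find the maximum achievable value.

44

Take crate H, crate F, and crate D: weight 9 + 2 + 8 = 19 ≤ 20, value 17 + 15 + 12 = 44.
No other feasible combination does better.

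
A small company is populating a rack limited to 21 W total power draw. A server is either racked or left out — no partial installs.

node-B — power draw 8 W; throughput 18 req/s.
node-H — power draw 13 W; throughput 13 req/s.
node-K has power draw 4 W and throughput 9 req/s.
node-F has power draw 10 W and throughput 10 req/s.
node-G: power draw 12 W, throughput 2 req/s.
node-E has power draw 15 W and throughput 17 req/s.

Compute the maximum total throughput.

31

node-B + node-F: power draw 8 + 10 = 18 ≤ 21, throughput 18 + 10 = 28.
node-B + node-H: power draw 8 + 13 = 21 ≤ 21, throughput 18 + 13 = 31.
Best is node-B and node-H with total throughput 31.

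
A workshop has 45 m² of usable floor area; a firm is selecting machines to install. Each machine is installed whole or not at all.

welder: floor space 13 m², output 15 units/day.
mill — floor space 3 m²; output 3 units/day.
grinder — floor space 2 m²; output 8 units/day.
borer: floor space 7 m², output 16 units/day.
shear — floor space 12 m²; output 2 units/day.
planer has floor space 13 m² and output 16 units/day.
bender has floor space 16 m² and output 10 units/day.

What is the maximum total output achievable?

58

Allowing fractional choices, the relaxed optimum would be about 62.4, but machines are indivisible.
welder + mill + grinder + borer + planer: floor space 13 + 3 + 2 + 7 + 13 = 38 ≤ 45, output 15 + 3 + 8 + 16 + 16 = 58.
mill + grinder + borer + planer + bender: floor space 3 + 2 + 7 + 13 + 16 = 41 ≤ 45, output 3 + 8 + 16 + 16 + 10 = 53.
welder + grinder + borer + planer: floor space 13 + 2 + 7 + 13 = 35 ≤ 45, output 15 + 8 + 16 + 16 = 55.
Best is welder, mill, grinder, borer, and planer with total output 58.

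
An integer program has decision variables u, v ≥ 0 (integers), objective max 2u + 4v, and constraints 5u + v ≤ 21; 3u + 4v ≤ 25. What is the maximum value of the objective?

(u,v)=(0,6): 5·0+1·6=6≤21, 3·0+4·6=24≤25, objective 24.
(u,v)=(1,5): 5·1+1·5=10≤21, 3·1+4·5=23≤25, objective 22.
Maximum is 24 at (u,v)=(0,6).

24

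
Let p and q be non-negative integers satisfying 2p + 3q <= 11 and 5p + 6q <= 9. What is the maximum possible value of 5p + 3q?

(p,q)=(1,0) is feasible, giving 5.
(p,q)=(0,1) is feasible, giving 3.
The best lattice point is (1,0), giving 5.

5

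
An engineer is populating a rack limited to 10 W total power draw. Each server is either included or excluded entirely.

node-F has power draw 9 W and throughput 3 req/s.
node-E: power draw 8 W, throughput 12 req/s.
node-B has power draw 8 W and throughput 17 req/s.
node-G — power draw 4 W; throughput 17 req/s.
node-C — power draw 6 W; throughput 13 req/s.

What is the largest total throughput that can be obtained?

Take node-G and node-C: power draw 4 + 6 = 10 ≤ 10, throughput 17 + 13 = 30.
No other feasible combination does better.

30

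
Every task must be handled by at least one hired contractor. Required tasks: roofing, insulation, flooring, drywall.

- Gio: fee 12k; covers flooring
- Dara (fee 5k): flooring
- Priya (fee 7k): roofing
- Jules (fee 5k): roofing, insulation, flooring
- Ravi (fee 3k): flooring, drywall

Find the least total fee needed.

Choose Jules and Ravi: together they cover roofing, insulation, flooring, drywall — every task.
Total fee: 5 + 3 = 8.

8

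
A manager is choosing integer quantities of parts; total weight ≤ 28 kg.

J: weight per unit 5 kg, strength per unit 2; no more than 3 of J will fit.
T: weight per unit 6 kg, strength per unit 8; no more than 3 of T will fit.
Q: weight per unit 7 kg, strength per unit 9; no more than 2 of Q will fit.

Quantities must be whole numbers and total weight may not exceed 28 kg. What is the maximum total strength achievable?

34

T has the best ratio (8/6); taking only T gives at most 3×8 = 24 (stopped by the supply cap of 3).
Mixing does better — 2×T and 2×Q: weight 26 ≤ 28, strength 2·8 + 2·9 = 34.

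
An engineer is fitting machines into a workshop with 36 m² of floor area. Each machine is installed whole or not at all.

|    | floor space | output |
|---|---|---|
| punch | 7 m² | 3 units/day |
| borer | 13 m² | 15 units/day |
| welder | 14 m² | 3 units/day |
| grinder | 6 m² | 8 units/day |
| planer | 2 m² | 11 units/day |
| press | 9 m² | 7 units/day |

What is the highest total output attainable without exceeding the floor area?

41

punch + borer + grinder + planer: floor space 7 + 13 + 6 + 2 = 28 ≤ 36, output 3 + 15 + 8 + 11 = 37.
borer + grinder + planer + press: floor space 13 + 6 + 2 + 9 = 30 ≤ 36, output 15 + 8 + 11 + 7 = 41.
borer + welder + grinder + planer: floor space 13 + 14 + 6 + 2 = 35 ≤ 36, output 15 + 3 + 8 + 11 = 37.
Best is borer, grinder, planer, and press with total output 41.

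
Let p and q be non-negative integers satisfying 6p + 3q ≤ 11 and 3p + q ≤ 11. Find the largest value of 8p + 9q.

(p,q)=(0,3): 6·0+3·3=9≤11, 3·0+1·3=3≤11, objective 27.
(p,q)=(0,2): 6·0+3·2=6≤11, 3·0+1·2=2≤11, objective 18.
No feasible integer point exceeds 27.

27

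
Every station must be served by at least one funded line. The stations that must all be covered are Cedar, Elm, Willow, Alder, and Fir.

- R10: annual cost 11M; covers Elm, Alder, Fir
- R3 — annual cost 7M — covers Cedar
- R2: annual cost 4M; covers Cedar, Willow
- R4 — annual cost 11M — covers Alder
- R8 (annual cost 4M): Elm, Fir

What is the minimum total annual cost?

Choose R10 and R2: together they cover Cedar, Elm, Willow, Alder, Fir — every station.
Total annual cost: 11 + 4 = 15.

15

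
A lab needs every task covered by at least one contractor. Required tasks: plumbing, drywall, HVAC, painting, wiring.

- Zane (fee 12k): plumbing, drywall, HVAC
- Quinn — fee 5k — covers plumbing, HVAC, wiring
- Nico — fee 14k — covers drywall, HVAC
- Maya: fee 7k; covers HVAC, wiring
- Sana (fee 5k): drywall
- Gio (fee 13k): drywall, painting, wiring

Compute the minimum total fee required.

This is an integer covering problem.
The greedy cost-per-new-task heuristic would pick Quinn, Sana, and Gio for 23, but a cheaper cover exists.
Choose Quinn and Gio: together they cover plumbing, drywall, HVAC, painting, wiring — every task.
Total fee: 5 + 13 = 18.
No cover costs less than 18.

18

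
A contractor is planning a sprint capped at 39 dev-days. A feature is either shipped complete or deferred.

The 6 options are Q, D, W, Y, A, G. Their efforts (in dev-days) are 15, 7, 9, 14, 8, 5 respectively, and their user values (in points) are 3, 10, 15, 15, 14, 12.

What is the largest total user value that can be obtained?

56

Allowing fractional choices, the relaxed optimum would be about 61.7, but features are indivisible.
D + W + Y + G: effort 7 + 9 + 14 + 5 = 35 ≤ 39, user value 10 + 15 + 15 + 12 = 52.
D + W + Y + A: effort 7 + 9 + 14 + 8 = 38 ≤ 39, user value 10 + 15 + 15 + 14 = 54.
W + Y + A + G: effort 9 + 14 + 8 + 5 = 36 ≤ 39, user value 15 + 15 + 14 + 12 = 56.
Best is W, Y, A, and G with total user value 56.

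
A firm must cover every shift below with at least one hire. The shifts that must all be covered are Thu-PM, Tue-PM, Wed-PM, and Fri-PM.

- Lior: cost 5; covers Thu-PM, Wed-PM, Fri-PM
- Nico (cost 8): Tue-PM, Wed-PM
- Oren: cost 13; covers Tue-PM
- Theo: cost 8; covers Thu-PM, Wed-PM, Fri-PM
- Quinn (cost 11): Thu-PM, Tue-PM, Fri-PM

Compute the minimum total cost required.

Choose Lior and Nico: together they cover Thu-PM, Tue-PM, Wed-PM, Fri-PM — every shift.
Total cost: 5 + 8 = 13.

13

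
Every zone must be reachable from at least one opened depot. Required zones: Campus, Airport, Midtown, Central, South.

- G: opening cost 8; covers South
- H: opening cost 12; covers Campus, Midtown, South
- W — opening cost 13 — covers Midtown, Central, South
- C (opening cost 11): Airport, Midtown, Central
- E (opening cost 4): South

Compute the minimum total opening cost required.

23

The greedy cost-per-new-zone heuristic would pick C, E, and H for 27, but a cheaper cover exists.
Choose H and C: together they cover Campus, Airport, Midtown, Central, South — every zone.
Total opening cost: 12 + 11 = 23.
No cover costs less than 23.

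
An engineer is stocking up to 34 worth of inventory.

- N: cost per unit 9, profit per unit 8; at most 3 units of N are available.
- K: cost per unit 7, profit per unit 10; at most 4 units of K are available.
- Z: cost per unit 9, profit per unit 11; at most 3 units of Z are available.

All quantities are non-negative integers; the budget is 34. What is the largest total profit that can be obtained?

K has the best ratio (10/7); taking only K gives at most 4×10 = 40 (stopped by the cost limit).
Mixing does better — 1×K and 3×Z: cost 34 ≤ 34, profit 1·10 + 3·11 = 43.

43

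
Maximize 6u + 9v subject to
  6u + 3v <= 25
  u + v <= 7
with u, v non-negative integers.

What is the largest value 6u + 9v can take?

63

(u,v)=(0,7): 6·0+3·7=21≤25, 1·0+1·7=7≤7, objective 63.
(u,v)=(1,6): 6·1+3·6=24≤25, 1·1+1·6=7≤7, objective 60.
(u,v)=(0,6): 6·0+3·6=18≤25, 1·0+1·6=6≤7, objective 54.
The best lattice point is (0,7), giving 63.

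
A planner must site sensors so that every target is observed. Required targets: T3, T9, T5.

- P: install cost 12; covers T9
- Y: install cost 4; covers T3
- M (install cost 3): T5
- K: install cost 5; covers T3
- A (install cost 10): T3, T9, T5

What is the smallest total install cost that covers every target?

10

The greedy cost-per-new-target heuristic would pick M, Y, and A for 17, but a cheaper cover exists.
A alone covers T3, T9, T5 — every target.
Total install cost: 10.
No cover costs less than 10.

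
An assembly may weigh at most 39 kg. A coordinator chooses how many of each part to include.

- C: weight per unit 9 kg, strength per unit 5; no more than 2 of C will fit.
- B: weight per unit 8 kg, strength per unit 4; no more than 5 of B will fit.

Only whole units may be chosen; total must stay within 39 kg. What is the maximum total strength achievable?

18

This is a bounded integer knapsack.
Take 2×C and 2×B: weight 34 ≤ 39, strength 2·5 + 2·4 = 18.
C has the best ratio (5/9) and is taken to its limit of 2; remaining capacity is filled optimally with the others.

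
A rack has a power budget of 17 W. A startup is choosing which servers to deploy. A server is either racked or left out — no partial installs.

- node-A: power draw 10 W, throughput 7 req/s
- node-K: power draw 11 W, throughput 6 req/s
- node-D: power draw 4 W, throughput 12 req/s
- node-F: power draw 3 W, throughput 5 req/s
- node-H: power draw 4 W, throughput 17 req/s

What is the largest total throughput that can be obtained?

node-D + node-H: power draw 4 + 4 = 8 ≤ 17, throughput 12 + 17 = 29.
node-D + node-F + node-H: power draw 4 + 3 + 4 = 11 ≤ 17, throughput 12 + 5 + 17 = 34.
node-A + node-F + node-H: power draw 10 + 3 + 4 = 17 ≤ 17, throughput 7 + 5 + 17 = 29.
Best is node-D, node-F, and node-H with total throughput 34.

34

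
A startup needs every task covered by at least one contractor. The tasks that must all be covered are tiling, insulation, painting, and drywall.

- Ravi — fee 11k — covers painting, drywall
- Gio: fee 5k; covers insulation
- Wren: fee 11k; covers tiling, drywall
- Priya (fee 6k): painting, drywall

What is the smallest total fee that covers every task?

22

Choose Gio, Wren, and Priya: together they cover tiling, insulation, painting, drywall — every task.
Total fee: 5 + 11 + 6 = 22.
No cover costs less than 22.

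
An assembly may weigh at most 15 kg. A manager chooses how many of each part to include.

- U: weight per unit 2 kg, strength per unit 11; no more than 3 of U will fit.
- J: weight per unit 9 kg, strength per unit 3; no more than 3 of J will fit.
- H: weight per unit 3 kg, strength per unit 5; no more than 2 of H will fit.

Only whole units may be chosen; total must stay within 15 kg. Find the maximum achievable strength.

U has the best ratio (11/2); taking only U gives at most 3×11 = 33 (stopped by the supply cap of 3).
Mixing does better — 3×U and 2×H: weight 12 ≤ 15, strength 3·11 + 2·5 = 43.

43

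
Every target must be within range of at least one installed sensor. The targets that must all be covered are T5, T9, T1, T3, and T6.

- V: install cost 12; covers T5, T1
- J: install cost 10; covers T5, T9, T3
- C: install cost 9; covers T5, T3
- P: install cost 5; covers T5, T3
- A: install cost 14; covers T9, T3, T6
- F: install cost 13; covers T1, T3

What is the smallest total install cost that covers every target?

Choose V and A: together they cover T5, T9, T1, T3, T6 — every target.
Total install cost: 12 + 14 = 26.

26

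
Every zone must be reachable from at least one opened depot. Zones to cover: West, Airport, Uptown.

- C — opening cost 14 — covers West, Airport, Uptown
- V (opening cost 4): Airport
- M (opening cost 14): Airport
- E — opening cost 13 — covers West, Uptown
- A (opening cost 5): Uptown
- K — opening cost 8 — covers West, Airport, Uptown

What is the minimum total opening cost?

This is an integer covering problem.
K alone covers West, Airport, Uptown — every zone.
Total opening cost: 8.
No cover costs less than 8.

8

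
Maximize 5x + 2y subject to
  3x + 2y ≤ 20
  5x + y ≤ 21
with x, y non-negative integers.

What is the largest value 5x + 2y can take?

Relaxing integrality, the LP optimum is 26.29 at (x,y) = (3.14, 5.29), which is not an integer point.
(x,y)=(3,5): 3·3+2·5=19≤20, 5·3+1·5=20≤21, objective 25.
(x,y)=(3,4): 3·3+2·4=17≤20, 5·3+1·4=19≤21, objective 23.
(x,y)=(2,6): 3·2+2·6=18≤20, 5·2+1·6=16≤21, objective 22.
Maximum is 25 at (x,y)=(3,5).

25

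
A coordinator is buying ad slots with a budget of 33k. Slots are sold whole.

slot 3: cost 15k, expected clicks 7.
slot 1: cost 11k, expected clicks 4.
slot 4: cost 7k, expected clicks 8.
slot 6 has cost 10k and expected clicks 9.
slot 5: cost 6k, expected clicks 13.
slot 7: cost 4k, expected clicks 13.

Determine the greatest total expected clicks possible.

43

Take slot 4, slot 6, slot 5, and slot 7: cost 7 + 10 + 6 + 4 = 27 ≤ 33, expected clicks 8 + 9 + 13 + 13 = 43.
No other feasible combination does better.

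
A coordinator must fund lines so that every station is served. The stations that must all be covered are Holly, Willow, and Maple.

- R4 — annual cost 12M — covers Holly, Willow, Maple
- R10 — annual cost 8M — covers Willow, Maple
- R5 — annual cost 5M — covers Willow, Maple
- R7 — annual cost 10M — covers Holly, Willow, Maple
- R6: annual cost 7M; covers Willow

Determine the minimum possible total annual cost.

R7 alone covers Holly, Willow, Maple — every station.
Total annual cost: 10.

10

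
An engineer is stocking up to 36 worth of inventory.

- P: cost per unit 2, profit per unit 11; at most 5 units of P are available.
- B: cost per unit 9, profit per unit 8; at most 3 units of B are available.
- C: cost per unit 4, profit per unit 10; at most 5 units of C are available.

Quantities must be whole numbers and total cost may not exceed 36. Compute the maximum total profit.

105

Take 5×P and 5×C: cost 30 ≤ 36, profit 5·11 + 5·10 = 105.
P has the best ratio (11/2) and is taken to its limit of 5; remaining capacity is filled optimally with the others.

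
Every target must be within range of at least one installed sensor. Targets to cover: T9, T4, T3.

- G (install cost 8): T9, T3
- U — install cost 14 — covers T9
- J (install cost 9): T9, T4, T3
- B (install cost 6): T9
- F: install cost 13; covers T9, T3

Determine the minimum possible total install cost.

9

J alone covers T9, T4, T3 — every target.
Total install cost: 9.
No cover costs less than 9.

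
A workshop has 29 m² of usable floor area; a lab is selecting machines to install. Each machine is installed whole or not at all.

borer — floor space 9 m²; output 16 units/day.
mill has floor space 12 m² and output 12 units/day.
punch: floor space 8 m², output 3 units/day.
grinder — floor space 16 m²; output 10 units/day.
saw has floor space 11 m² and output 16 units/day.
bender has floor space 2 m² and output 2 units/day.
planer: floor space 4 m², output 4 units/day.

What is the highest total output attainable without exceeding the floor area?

This is a 0-1 knapsack instance.
Allowing fractional choices, the relaxed optimum would be about 41.0, but machines are indivisible.
borer + saw + bender + planer: floor space 9 + 11 + 2 + 4 = 26 ≤ 29, output 16 + 16 + 2 + 4 = 38.
borer + punch + saw: floor space 9 + 8 + 11 = 28 ≤ 29, output 16 + 3 + 16 = 35.
borer + saw + planer: floor space 9 + 11 + 4 = 24 ≤ 29, output 16 + 16 + 4 = 36.
Best is borer, saw, bender, and planer with total output 38.

38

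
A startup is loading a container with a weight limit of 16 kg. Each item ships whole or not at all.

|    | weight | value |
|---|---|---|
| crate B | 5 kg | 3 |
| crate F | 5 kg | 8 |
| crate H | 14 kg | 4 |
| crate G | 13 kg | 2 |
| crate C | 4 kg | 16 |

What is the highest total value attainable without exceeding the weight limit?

27

Take crate B, crate F, and crate C: weight 5 + 5 + 4 = 14 ≤ 16, value 3 + 8 + 16 = 27.
No other feasible combination does better.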